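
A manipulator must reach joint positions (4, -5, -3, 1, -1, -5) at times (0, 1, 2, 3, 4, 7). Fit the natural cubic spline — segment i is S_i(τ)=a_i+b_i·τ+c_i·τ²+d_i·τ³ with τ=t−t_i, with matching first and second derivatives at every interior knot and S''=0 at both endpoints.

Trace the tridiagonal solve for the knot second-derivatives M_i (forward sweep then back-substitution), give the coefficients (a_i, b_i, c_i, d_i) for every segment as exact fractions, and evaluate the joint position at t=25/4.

  seg 0: a=4 b=-15187/1299 c=0 d=3496/1299
  seg 1: a=-5 b=-4699/1299 c=3496/433 d=-3191/1299
  seg 2: a=-3 b=6704/1299 c=305/433 d=-2423/1299
  seg 3: a=1 b=1265/1299 c=-2118/433 d=2491/1299
  seg 4: a=-1 b=-3970/1299 c=373/433 d=-373/3897
S(25/4) = -127633/27712

Δ: Δ0=-9, Δ1=2, Δ2=4, Δ3=-2, Δ4=-4/3
row 1: diag=4, rhs=66; c'=1/4, d'=33/2
row 2: denom=4−1·1/4=15/4; d'=(12−1·33/2)/(15/4)=-6/5
row 3: denom=4−1·4/15=56/15; d'=(-36−1·-6/5)/(56/15)=-261/28
row 4: denom=8−1·15/56=433/56; d'=(4−1·-261/28)/(433/56)=746/433
back: M4=746/433
back: M3=-261/28−15/56·746/433=-4236/433
back: M2=-6/5−4/15·-4236/433=610/433
back: M1=33/2−1/4·610/433=6992/433
M: M0=0, M1=6992/433, M2=610/433, M3=-4236/433, M4=746/433, M5=0
seg 0: a=4, c=M0/2=0, d=(M1−M0)/(6·1)=3496/1299, b=Δ0−h0·(2M0+M1)/6=-15187/1299
seg 1: a=-5, c=M1/2=3496/433, d=(M2−M1)/(6·1)=-3191/1299, b=Δ1−h1·(2M1+M2)/6=-4699/1299
seg 2: a=-3, c=M2/2=305/433, d=(M3−M2)/(6·1)=-2423/1299, b=Δ2−h2·(2M2+M3)/6=6704/1299
seg 3: a=1, c=M3/2=-2118/433, d=(M4−M3)/(6·1)=2491/1299, b=Δ3−h3·(2M3+M4)/6=1265/1299
seg 4: a=-1, c=M4/2=373/433, d=(M5−M4)/(6·3)=-373/3897, b=Δ4−h4·(2M4+M5)/6=-3970/1299
t_q=25/4 → seg 4, τ=9/4; S=-1+-3970/1299·τ+373/433·τ²+-373/3897·τ³=-127633/27712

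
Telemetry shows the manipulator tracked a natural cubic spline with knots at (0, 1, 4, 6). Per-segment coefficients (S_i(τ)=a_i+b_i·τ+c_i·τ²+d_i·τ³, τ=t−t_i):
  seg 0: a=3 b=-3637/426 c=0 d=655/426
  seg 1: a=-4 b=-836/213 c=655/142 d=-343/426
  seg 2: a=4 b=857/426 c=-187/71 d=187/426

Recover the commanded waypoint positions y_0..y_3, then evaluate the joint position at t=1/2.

y_0=3 y_1=-4 y_2=4 y_3=1
S(1/2) = -1223/1136

y_0 = S_0(0) = a_0 = 3
y_1 = S_1(0) = a_1 = -4
y_2 = S_2(0) = a_2 = 4
y_3 = S_2(2) = 1
t_q=1/2 is in segment 0 (τ=1/2); S_0(τ)=-1223/1136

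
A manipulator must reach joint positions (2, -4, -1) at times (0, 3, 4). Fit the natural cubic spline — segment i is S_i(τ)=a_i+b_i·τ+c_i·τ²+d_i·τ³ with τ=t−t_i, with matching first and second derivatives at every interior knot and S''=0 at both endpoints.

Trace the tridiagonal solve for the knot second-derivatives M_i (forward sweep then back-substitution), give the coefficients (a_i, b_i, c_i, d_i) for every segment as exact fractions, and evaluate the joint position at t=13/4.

  seg 0: a=2 b=-31/8 c=0 d=5/24
  seg 1: a=-4 b=7/4 c=15/8 d=-5/8
S(13/4) = -1769/512

Δ: Δ0=-2, Δ1=3
row 1: diag=8, rhs=30; c'=1/8, d'=15/4
back: M1=15/4
M: M0=0, M1=15/4, M2=0
seg 0: a=2, c=M0/2=0, d=(M1−M0)/(6·3)=5/24, b=Δ0−h0·(2M0+M1)/6=-31/8
seg 1: a=-4, c=M1/2=15/8, d=(M2−M1)/(6·1)=-5/8, b=Δ1−h1·(2M1+M2)/6=7/4
t_q=13/4 → seg 1, τ=1/4; S=-4+7/4·τ+15/8·τ²+-5/8·τ³=-1769/512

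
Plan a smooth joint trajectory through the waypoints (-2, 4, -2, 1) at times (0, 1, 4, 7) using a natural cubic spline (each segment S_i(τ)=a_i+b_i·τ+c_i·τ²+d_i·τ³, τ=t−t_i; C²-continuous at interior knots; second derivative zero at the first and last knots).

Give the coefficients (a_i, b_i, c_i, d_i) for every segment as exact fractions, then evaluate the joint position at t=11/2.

Δ: Δ0=6, Δ1=-2, Δ2=1
row 1: diag=8, rhs=-48; c'=3/8, d'=-6
row 2: denom=12−3·3/8=87/8; d'=(18−3·-6)/(87/8)=96/29
back: M2=96/29
back: M1=-6−3/8·96/29=-210/29
M: M0=0, M1=-210/29, M2=96/29, M3=0
seg 0: a=-2, c=M0/2=0, d=(M1−M0)/(6·1)=-35/29, b=Δ0−h0·(2M0+M1)/6=209/29
seg 1: a=4, c=M1/2=-105/29, d=(M2−M1)/(6·3)=17/29, b=Δ1−h1·(2M1+M2)/6=104/29
seg 2: a=-2, c=M2/2=48/29, d=(M3−M2)/(6·3)=-16/87, b=Δ2−h2·(2M2+M3)/6=-67/29
t_q=11/2 → seg 2, τ=3/2; S=-2+-67/29·τ+48/29·τ²+-16/87·τ³=-137/58

  seg 0: a=-2 b=209/29 c=0 d=-35/29
  seg 1: a=4 b=104/29 c=-105/29 d=17/29
  seg 2: a=-2 b=-67/29 c=48/29 d=-16/87
S(11/2) = -137/58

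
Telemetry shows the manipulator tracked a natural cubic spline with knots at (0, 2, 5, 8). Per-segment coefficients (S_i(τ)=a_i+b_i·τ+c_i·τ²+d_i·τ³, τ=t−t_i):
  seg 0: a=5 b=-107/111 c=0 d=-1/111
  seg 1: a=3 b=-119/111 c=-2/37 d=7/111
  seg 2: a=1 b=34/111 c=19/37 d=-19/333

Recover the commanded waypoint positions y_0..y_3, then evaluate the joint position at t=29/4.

y_0 = S_0(0) = a_0 = 5
y_1 = S_1(0) = a_1 = 3
y_2 = S_2(0) = a_2 = 1
y_3 = S_2(3) = 5
t_q=29/4 is in segment 2 (τ=9/4); S_2(τ)=8617/2368

y_0=5 y_1=3 y_2=1 y_3=5
S(29/4) = 8617/2368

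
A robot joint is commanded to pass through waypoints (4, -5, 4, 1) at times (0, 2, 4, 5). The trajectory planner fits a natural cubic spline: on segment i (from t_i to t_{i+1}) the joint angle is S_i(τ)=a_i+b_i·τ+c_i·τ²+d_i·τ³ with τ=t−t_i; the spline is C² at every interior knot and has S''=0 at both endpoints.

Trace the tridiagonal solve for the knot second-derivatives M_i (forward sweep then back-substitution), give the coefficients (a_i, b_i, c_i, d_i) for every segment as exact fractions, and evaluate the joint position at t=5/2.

  seg 0: a=4 b=-84/11 c=0 d=69/88
  seg 1: a=-5 b=39/22 c=207/44 d=-147/88
  seg 2: a=4 b=6/11 c=-117/22 d=39/22
S(5/2) = -2215/704

Δ: Δ0=-9/2, Δ1=9/2, Δ2=-3
row 1: diag=8, rhs=54; c'=1/4, d'=27/4
row 2: denom=6−2·1/4=11/2; d'=(-45−2·27/4)/(11/2)=-117/11
back: M2=-117/11
back: M1=27/4−1/4·-117/11=207/22
M: M0=0, M1=207/22, M2=-117/11, M3=0
seg 0: a=4, c=M0/2=0, d=(M1−M0)/(6·2)=69/88, b=Δ0−h0·(2M0+M1)/6=-84/11
seg 1: a=-5, c=M1/2=207/44, d=(M2−M1)/(6·2)=-147/88, b=Δ1−h1·(2M1+M2)/6=39/22
seg 2: a=4, c=M2/2=-117/22, d=(M3−M2)/(6·1)=39/22, b=Δ2−h2·(2M2+M3)/6=6/11
t_q=5/2 → seg 1, τ=1/2; S=-5+39/22·τ+207/44·τ²+-147/88·τ³=-2215/704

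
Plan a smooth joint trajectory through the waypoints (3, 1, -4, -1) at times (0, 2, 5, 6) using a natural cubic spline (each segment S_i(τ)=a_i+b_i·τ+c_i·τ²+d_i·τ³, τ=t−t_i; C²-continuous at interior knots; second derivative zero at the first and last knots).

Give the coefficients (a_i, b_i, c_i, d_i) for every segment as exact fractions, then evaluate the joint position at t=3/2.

  seg 0: a=3 b=-97/213 c=0 d=-29/213
  seg 1: a=1 b=-445/213 c=-58/71 d=68/213
  seg 2: a=-4 b=347/213 c=146/71 d=-146/213
S(3/2) = 1055/568

Δ: Δ0=-1, Δ1=-5/3, Δ2=3
row 1: diag=10, rhs=-4; c'=3/10, d'=-2/5
row 2: denom=8−3·3/10=71/10; d'=(28−3·-2/5)/(71/10)=292/71
back: M2=292/71
back: M1=-2/5−3/10·292/71=-116/71
M: M0=0, M1=-116/71, M2=292/71, M3=0
seg 0: a=3, c=M0/2=0, d=(M1−M0)/(6·2)=-29/213, b=Δ0−h0·(2M0+M1)/6=-97/213
seg 1: a=1, c=M1/2=-58/71, d=(M2−M1)/(6·3)=68/213, b=Δ1−h1·(2M1+M2)/6=-445/213
seg 2: a=-4, c=M2/2=146/71, d=(M3−M2)/(6·1)=-146/213, b=Δ2−h2·(2M2+M3)/6=347/213
t_q=3/2 → seg 0, τ=3/2; S=3+-97/213·τ+0·τ²+-29/213·τ³=1055/568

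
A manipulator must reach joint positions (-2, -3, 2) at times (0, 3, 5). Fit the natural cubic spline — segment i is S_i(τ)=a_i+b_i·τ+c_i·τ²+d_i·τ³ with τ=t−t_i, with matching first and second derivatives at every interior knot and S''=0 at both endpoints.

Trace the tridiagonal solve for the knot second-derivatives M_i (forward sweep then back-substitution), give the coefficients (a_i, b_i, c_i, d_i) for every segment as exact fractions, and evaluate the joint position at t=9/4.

  seg 0: a=-2 b=-71/60 c=0 d=17/180
  seg 1: a=-3 b=41/30 c=17/20 d=-17/120
S(9/4) = -4591/1280

Δ: Δ0=-1/3, Δ1=5/2
row 1: diag=10, rhs=17; c'=1/5, d'=17/10
back: M1=17/10
M: M0=0, M1=17/10, M2=0
seg 0: a=-2, c=M0/2=0, d=(M1−M0)/(6·3)=17/180, b=Δ0−h0·(2M0+M1)/6=-71/60
seg 1: a=-3, c=M1/2=17/20, d=(M2−M1)/(6·2)=-17/120, b=Δ1−h1·(2M1+M2)/6=41/30
t_q=9/4 → seg 0, τ=9/4; S=-2+-71/60·τ+0·τ²+17/180·τ³=-4591/1280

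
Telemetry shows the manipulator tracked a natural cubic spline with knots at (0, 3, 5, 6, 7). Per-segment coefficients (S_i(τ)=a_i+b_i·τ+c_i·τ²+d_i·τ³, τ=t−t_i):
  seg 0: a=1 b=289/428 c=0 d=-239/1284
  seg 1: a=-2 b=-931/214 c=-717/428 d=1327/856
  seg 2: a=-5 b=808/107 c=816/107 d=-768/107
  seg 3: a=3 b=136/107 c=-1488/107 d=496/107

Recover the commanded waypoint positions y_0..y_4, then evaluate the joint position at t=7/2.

y_0 = S_0(0) = a_0 = 1
y_1 = S_1(0) = a_1 = -2
y_2 = S_2(0) = a_2 = -5
y_3 = S_3(0) = a_3 = 3
y_4 = S_3(1) = -5
t_q=7/2 is in segment 1 (τ=1/2); S_1(τ)=-30133/6848

y_0=1 y_1=-2 y_2=-5 y_3=3 y_4=-5
S(7/2) = -30133/6848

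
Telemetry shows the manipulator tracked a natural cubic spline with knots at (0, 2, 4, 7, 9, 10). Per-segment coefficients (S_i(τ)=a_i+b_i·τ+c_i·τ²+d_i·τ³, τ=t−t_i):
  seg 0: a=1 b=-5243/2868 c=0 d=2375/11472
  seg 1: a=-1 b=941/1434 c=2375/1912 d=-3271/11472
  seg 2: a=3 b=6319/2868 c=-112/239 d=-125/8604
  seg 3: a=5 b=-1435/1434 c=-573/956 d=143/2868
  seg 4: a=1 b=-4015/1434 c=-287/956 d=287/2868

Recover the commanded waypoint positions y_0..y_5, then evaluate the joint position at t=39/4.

y_0=1 y_1=-1 y_2=3 y_3=5 y_4=1 y_5=-2
S(39/4) = -75045/61184

y_0 = S_0(0) = a_0 = 1
y_1 = S_1(0) = a_1 = -1
y_2 = S_2(0) = a_2 = 3
y_3 = S_3(0) = a_3 = 5
y_4 = S_4(0) = a_4 = 1
y_5 = S_4(1) = -2
t_q=39/4 is in segment 4 (τ=3/4); S_4(τ)=-75045/61184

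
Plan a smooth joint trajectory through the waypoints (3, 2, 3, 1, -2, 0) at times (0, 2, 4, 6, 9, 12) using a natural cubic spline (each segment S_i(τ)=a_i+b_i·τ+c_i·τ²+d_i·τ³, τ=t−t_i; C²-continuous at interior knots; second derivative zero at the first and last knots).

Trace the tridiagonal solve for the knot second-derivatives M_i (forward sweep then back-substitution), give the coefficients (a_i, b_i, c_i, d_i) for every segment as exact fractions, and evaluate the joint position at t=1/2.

Δ: Δ0=-1/2, Δ1=1/2, Δ2=-1, Δ3=-1, Δ4=2/3
row 1: diag=8, rhs=6; c'=1/4, d'=3/4
row 2: denom=8−2·1/4=15/2; d'=(-9−2·3/4)/(15/2)=-7/5
row 3: denom=10−2·4/15=142/15; d'=(0−2·-7/5)/(142/15)=21/71
row 4: denom=12−3·45/142=1569/142; d'=(10−3·21/71)/(1569/142)=1294/1569
back: M4=1294/1569
back: M3=21/71−45/142·1294/1569=18/523
back: M2=-7/5−4/15·18/523=-737/523
back: M1=3/4−1/4·-737/523=1153/1046
M: M0=0, M1=1153/1046, M2=-737/523, M3=18/523, M4=1294/1569, M5=0
seg 0: a=3, c=M0/2=0, d=(M1−M0)/(6·2)=1153/12552, b=Δ0−h0·(2M0+M1)/6=-1361/1569
seg 1: a=2, c=M1/2=1153/2092, d=(M2−M1)/(6·2)=-2627/12552, b=Δ1−h1·(2M1+M2)/6=737/3138
seg 2: a=3, c=M2/2=-737/1046, d=(M3−M2)/(6·2)=755/6276, b=Δ2−h2·(2M2+M3)/6=-113/1569
seg 3: a=1, c=M3/2=9/523, d=(M4−M3)/(6·3)=620/14121, b=Δ3−h3·(2M3+M4)/6=-2270/1569
seg 4: a=-2, c=M4/2=647/1569, d=(M5−M4)/(6·3)=-647/14121, b=Δ4−h4·(2M4+M5)/6=-248/1569
t_q=1/2 → seg 0, τ=1/2; S=3+-1361/1569·τ+0·τ²+1153/12552·τ³=86283/33472

  seg 0: a=3 b=-1361/1569 c=0 d=1153/12552
  seg 1: a=2 b=737/3138 c=1153/2092 d=-2627/12552
  seg 2: a=3 b=-113/1569 c=-737/1046 d=755/6276
  seg 3: a=1 b=-2270/1569 c=9/523 d=620/14121
  seg 4: a=-2 b=-248/1569 c=647/1569 d=-647/14121
S(1/2) = 86283/33472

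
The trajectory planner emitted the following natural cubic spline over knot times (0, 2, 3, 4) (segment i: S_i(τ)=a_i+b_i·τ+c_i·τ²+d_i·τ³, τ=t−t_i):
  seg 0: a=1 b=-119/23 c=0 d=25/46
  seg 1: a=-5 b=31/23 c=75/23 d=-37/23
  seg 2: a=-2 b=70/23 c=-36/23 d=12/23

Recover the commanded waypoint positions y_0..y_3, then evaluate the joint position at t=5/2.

y_0=1 y_1=-5 y_2=-2 y_3=0
S(5/2) = -683/184

y_0 = S_0(0) = a_0 = 1
y_1 = S_1(0) = a_1 = -5
y_2 = S_2(0) = a_2 = -2
y_3 = S_2(1) = 0
t_q=5/2 is in segment 1 (τ=1/2); S_1(τ)=-683/184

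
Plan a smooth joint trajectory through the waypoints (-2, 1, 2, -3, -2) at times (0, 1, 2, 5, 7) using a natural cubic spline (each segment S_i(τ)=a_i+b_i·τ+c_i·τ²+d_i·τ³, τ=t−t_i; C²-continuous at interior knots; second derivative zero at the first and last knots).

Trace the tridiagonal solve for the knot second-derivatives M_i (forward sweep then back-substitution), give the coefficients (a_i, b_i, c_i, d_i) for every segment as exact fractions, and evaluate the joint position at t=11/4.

Δ: Δ0=3, Δ1=1, Δ2=-5/3, Δ3=1/2
row 1: diag=4, rhs=-12; c'=1/4, d'=-3
row 2: denom=8−1·1/4=31/4; d'=(-16−1·-3)/(31/4)=-52/31
row 3: denom=10−3·12/31=274/31; d'=(13−3·-52/31)/(274/31)=559/274
back: M3=559/274
back: M2=-52/31−12/31·559/274=-338/137
back: M1=-3−1/4·-338/137=-653/274
M: M0=0, M1=-653/274, M2=-338/137, M3=559/274, M4=0
seg 0: a=-2, c=M0/2=0, d=(M1−M0)/(6·1)=-653/1644, b=Δ0−h0·(2M0+M1)/6=5585/1644
seg 1: a=1, c=M1/2=-653/548, d=(M2−M1)/(6·1)=-23/1644, b=Δ1−h1·(2M1+M2)/6=1813/822
seg 2: a=2, c=M2/2=-169/137, d=(M3−M2)/(6·3)=1235/4932, b=Δ2−h2·(2M2+M3)/6=-361/1644
seg 3: a=-3, c=M3/2=559/548, d=(M4−M3)/(6·2)=-559/3288, b=Δ3−h3·(2M3+M4)/6=-707/822
t_q=11/4 → seg 2, τ=3/4; S=2+-361/1644·τ+-169/137·τ²+1235/4932·τ³=43737/35072

  seg 0: a=-2 b=5585/1644 c=0 d=-653/1644
  seg 1: a=1 b=1813/822 c=-653/548 d=-23/1644
  seg 2: a=2 b=-361/1644 c=-169/137 d=1235/4932
  seg 3: a=-3 b=-707/822 c=559/548 d=-559/3288
S(11/4) = 43737/35072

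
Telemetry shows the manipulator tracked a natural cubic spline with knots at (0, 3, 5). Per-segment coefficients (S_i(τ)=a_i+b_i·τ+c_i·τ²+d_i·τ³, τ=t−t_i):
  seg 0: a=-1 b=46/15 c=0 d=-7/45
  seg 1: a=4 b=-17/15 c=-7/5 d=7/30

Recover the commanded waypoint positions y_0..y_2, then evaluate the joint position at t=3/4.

y_0 = S_0(0) = a_0 = -1
y_1 = S_1(0) = a_1 = 4
y_2 = S_1(2) = -2
t_q=3/4 is in segment 0 (τ=3/4); S_0(τ)=79/64

y_0=-1 y_1=4 y_2=-2
S(3/4) = 79/64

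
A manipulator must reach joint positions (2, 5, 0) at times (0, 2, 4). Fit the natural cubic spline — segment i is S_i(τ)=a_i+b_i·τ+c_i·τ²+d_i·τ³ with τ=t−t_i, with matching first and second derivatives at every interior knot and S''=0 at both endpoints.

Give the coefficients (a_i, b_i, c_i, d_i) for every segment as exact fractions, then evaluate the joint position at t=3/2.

  seg 0: a=2 b=5/2 c=0 d=-1/4
  seg 1: a=5 b=-1/2 c=-3/2 d=1/4
S(3/2) = 157/32

Δ: Δ0=3/2, Δ1=-5/2
row 1: diag=8, rhs=-24; c'=1/4, d'=-3
back: M1=-3
M: M0=0, M1=-3, M2=0
seg 0: a=2, c=M0/2=0, d=(M1−M0)/(6·2)=-1/4, b=Δ0−h0·(2M0+M1)/6=5/2
seg 1: a=5, c=M1/2=-3/2, d=(M2−M1)/(6·2)=1/4, b=Δ1−h1·(2M1+M2)/6=-1/2
t_q=3/2 → seg 0, τ=3/2; S=2+5/2·τ+0·τ²+-1/4·τ³=157/32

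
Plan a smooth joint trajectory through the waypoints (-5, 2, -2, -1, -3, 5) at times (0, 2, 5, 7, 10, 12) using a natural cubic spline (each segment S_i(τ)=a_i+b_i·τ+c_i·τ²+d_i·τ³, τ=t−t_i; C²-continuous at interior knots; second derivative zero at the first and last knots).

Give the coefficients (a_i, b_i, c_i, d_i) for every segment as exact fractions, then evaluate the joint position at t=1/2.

Δ: Δ0=7/2, Δ1=-4/3, Δ2=1/2, Δ3=-2/3, Δ4=4
row 1: diag=10, rhs=-29; c'=3/10, d'=-29/10
row 2: denom=10−3·3/10=91/10; d'=(11−3·-29/10)/(91/10)=197/91
row 3: denom=10−2·20/91=870/91; d'=(-7−2·197/91)/(870/91)=-1031/870
row 4: denom=10−3·91/290=2627/290; d'=(28−3·-1031/870)/(2627/290)=9151/2627
back: M4=9151/2627
back: M3=-1031/870−91/290·9151/2627=-17954/7881
back: M2=197/91−20/91·-17954/7881=21007/7881
back: M1=-29/10−3/10·21007/7881=-9719/2627
M: M0=0, M1=-9719/2627, M2=21007/7881, M3=-17954/7881, M4=9151/2627, M5=0
seg 0: a=-5, c=M0/2=0, d=(M1−M0)/(6·2)=-9719/31524, b=Δ0−h0·(2M0+M1)/6=74605/15762
seg 1: a=2, c=M1/2=-9719/5254, d=(M2−M1)/(6·3)=25082/70929, b=Δ1−h1·(2M1+M2)/6=16291/15762
seg 2: a=-2, c=M2/2=21007/15762, d=(M3−M2)/(6·2)=-117/284, b=Δ2−h2·(2M2+M3)/6=-8159/15762
seg 3: a=-1, c=M3/2=-8977/7881, d=(M4−M3)/(6·3)=45407/141858, b=Δ3−h3·(2M3+M4)/6=-2053/15762
seg 4: a=-3, c=M4/2=9151/5254, d=(M5−M4)/(6·2)=-9151/31524, b=Δ4−h4·(2M4+M5)/6=13222/7881
t_q=1/2 → seg 0, τ=1/2; S=-5+74605/15762·τ+0·τ²+-9719/31524·τ³=-224613/84064

  seg 0: a=-5 b=74605/15762 c=0 d=-9719/31524
  seg 1: a=2 b=16291/15762 c=-9719/5254 d=25082/70929
  seg 2: a=-2 b=-8159/15762 c=21007/15762 d=-117/284
  seg 3: a=-1 b=-2053/15762 c=-8977/7881 d=45407/141858
  seg 4: a=-3 b=13222/7881 c=9151/5254 d=-9151/31524
S(1/2) = -224613/84064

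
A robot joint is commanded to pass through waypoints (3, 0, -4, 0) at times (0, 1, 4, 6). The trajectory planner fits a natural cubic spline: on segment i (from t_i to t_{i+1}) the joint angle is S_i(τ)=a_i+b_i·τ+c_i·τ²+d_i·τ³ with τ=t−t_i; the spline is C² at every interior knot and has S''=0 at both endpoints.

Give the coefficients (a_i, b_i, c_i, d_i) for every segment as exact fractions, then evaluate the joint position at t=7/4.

  seg 0: a=3 b=-659/213 c=0 d=20/213
  seg 1: a=0 b=-599/213 c=20/71 d=5/71
  seg 2: a=-4 b=166/213 c=65/71 d=-65/426
S(7/4) = -8729/4544

Δ: Δ0=-3, Δ1=-4/3, Δ2=2
row 1: diag=8, rhs=10; c'=3/8, d'=5/4
row 2: denom=10−3·3/8=71/8; d'=(20−3·5/4)/(71/8)=130/71
back: M2=130/71
back: M1=5/4−3/8·130/71=40/71
M: M0=0, M1=40/71, M2=130/71, M3=0
seg 0: a=3, c=M0/2=0, d=(M1−M0)/(6·1)=20/213, b=Δ0−h0·(2M0+M1)/6=-659/213
seg 1: a=0, c=M1/2=20/71, d=(M2−M1)/(6·3)=5/71, b=Δ1−h1·(2M1+M2)/6=-599/213
seg 2: a=-4, c=M2/2=65/71, d=(M3−M2)/(6·2)=-65/426, b=Δ2−h2·(2M2+M3)/6=166/213
t_q=7/4 → seg 1, τ=3/4; S=0+-599/213·τ+20/71·τ²+5/71·τ³=-8729/4544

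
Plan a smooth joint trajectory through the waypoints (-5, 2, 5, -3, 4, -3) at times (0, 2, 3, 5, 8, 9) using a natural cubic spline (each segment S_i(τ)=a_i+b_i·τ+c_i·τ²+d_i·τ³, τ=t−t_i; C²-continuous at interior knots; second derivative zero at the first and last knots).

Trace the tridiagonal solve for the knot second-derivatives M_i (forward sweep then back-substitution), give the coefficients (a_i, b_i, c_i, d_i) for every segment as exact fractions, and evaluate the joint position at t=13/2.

  seg 0: a=-5 b=42665/13758 c=0 d=686/6879
  seg 1: a=2 b=59129/13758 c=1372/2293 d=-26087/13758
  seg 2: a=5 b=-1334/6879 c=-23343/4586 d=43847/27516
  seg 3: a=-3 b=-9851/6879 c=10252/2293 d=-2458/2293
  seg 4: a=4 b=-24413/6879 c=-11870/2293 d=11870/6879
S(13/2) = 11867/9172

Δ: Δ0=7/2, Δ1=3, Δ2=-4, Δ3=7/3, Δ4=-7
row 1: diag=6, rhs=-3; c'=1/6, d'=-1/2
row 2: denom=6−1·1/6=35/6; d'=(-42−1·-1/2)/(35/6)=-249/35
row 3: denom=10−2·12/35=326/35; d'=(38−2·-249/35)/(326/35)=914/163
row 4: denom=8−3·105/326=2293/326; d'=(-56−3·914/163)/(2293/326)=-23740/2293
back: M4=-23740/2293
back: M3=914/163−105/326·-23740/2293=20504/2293
back: M2=-249/35−12/35·20504/2293=-23343/2293
back: M1=-1/2−1/6·-23343/2293=2744/2293
M: M0=0, M1=2744/2293, M2=-23343/2293, M3=20504/2293, M4=-23740/2293, M5=0
seg 0: a=-5, c=M0/2=0, d=(M1−M0)/(6·2)=686/6879, b=Δ0−h0·(2M0+M1)/6=42665/13758
seg 1: a=2, c=M1/2=1372/2293, d=(M2−M1)/(6·1)=-26087/13758, b=Δ1−h1·(2M1+M2)/6=59129/13758
seg 2: a=5, c=M2/2=-23343/4586, d=(M3−M2)/(6·2)=43847/27516, b=Δ2−h2·(2M2+M3)/6=-1334/6879
seg 3: a=-3, c=M3/2=10252/2293, d=(M4−M3)/(6·3)=-2458/2293, b=Δ3−h3·(2M3+M4)/6=-9851/6879
seg 4: a=4, c=M4/2=-11870/2293, d=(M5−M4)/(6·1)=11870/6879, b=Δ4−h4·(2M4+M5)/6=-24413/6879
t_q=13/2 → seg 3, τ=3/2; S=-3+-9851/6879·τ+10252/2293·τ²+-2458/2293·τ³=11867/9172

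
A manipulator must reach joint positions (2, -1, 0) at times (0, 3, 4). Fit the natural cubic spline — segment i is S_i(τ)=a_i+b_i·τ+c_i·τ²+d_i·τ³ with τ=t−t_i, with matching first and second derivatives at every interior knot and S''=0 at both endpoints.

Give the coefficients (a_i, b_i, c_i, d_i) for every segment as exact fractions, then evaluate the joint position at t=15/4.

Δ: Δ0=-1, Δ1=1
row 1: diag=8, rhs=12; c'=1/8, d'=3/2
back: M1=3/2
M: M0=0, M1=3/2, M2=0
seg 0: a=2, c=M0/2=0, d=(M1−M0)/(6·3)=1/12, b=Δ0−h0·(2M0+M1)/6=-7/4
seg 1: a=-1, c=M1/2=3/4, d=(M2−M1)/(6·1)=-1/4, b=Δ1−h1·(2M1+M2)/6=1/2
t_q=15/4 → seg 1, τ=3/4; S=-1+1/2·τ+3/4·τ²+-1/4·τ³=-79/256

  seg 0: a=2 b=-7/4 c=0 d=1/12
  seg 1: a=-1 b=1/2 c=3/4 d=-1/4
S(15/4) = -79/256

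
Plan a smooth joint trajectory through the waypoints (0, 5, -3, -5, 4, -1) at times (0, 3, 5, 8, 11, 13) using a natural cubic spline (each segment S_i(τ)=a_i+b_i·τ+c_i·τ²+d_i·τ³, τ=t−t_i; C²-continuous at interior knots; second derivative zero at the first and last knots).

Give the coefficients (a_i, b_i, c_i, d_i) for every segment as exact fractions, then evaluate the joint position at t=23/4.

Δ: Δ0=5/3, Δ1=-4, Δ2=-2/3, Δ3=3, Δ4=-5/2
row 1: diag=10, rhs=-34; c'=1/5, d'=-17/5
row 2: denom=10−2·1/5=48/5; d'=(20−2·-17/5)/(48/5)=67/24
row 3: denom=12−3·5/16=177/16; d'=(22−3·67/24)/(177/16)=218/177
row 4: denom=10−3·16/59=542/59; d'=(-33−3·218/177)/(542/59)=-2165/542
back: M4=-2165/542
back: M3=218/177−16/59·-2165/542=1882/813
back: M2=67/24−5/16·1882/813=1121/542
back: M1=-17/5−1/5·1121/542=-2067/542
M: M0=0, M1=-2067/542, M2=1121/542, M3=1882/813, M4=-2165/542, M5=0
seg 0: a=0, c=M0/2=0, d=(M1−M0)/(6·3)=-689/3252, b=Δ0−h0·(2M0+M1)/6=11621/3252
seg 1: a=5, c=M1/2=-2067/1084, d=(M2−M1)/(6·2)=797/1626, b=Δ1−h1·(2M1+M2)/6=-3491/1626
seg 2: a=-3, c=M2/2=1121/1084, d=(M3−M2)/(6·3)=401/29268, b=Δ2−h2·(2M2+M3)/6=-6329/1626
seg 3: a=-5, c=M3/2=941/813, d=(M4−M3)/(6·3)=-10259/29268, b=Δ3−h3·(2M3+M4)/6=8723/3252
seg 4: a=4, c=M4/2=-2165/1084, d=(M5−M4)/(6·2)=2165/6504, b=Δ4−h4·(2M4+M5)/6=265/1626
t_q=23/4 → seg 2, τ=3/4; S=-3+-6329/1626·τ+1121/1084·τ²+401/29268·τ³=-369899/69376

  seg 0: a=0 b=11621/3252 c=0 d=-689/3252
  seg 1: a=5 b=-3491/1626 c=-2067/1084 d=797/1626
  seg 2: a=-3 b=-6329/1626 c=1121/1084 d=401/29268
  seg 3: a=-5 b=8723/3252 c=941/813 d=-10259/29268
  seg 4: a=4 b=265/1626 c=-2165/1084 d=2165/6504
S(23/4) = -369899/69376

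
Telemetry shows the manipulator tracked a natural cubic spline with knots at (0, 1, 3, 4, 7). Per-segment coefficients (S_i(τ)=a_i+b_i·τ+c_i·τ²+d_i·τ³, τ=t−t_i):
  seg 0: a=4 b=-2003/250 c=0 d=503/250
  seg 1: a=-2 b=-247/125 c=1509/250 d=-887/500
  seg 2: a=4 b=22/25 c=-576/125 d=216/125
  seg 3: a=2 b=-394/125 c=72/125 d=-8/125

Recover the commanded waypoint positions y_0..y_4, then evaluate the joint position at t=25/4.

y_0 = S_0(0) = a_0 = 4
y_1 = S_1(0) = a_1 = -2
y_2 = S_2(0) = a_2 = 4
y_3 = S_3(0) = a_3 = 2
y_4 = S_3(3) = -4
t_q=25/4 is in segment 3 (τ=9/4); S_3(τ)=-581/200

y_0=4 y_1=-2 y_2=4 y_3=2 y_4=-4
S(25/4) = -581/200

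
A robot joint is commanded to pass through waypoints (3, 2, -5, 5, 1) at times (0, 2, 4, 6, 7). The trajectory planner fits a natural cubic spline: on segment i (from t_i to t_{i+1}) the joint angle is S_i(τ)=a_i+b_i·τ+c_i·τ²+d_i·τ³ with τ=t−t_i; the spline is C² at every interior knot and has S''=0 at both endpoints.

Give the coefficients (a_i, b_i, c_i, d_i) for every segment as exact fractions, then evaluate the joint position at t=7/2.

  seg 0: a=3 b=47/41 c=0 d=-135/328
  seg 1: a=2 b=-311/82 c=-405/164 d=429/328
  seg 2: a=-5 b=83/41 c=441/82 d=-319/164
  seg 3: a=5 b=8/41 c=-258/41 d=86/41
S(7/2) = -12677/2624

Δ: Δ0=-1/2, Δ1=-7/2, Δ2=5, Δ3=-4
row 1: diag=8, rhs=-18; c'=1/4, d'=-9/4
row 2: denom=8−2·1/4=15/2; d'=(51−2·-9/4)/(15/2)=37/5
row 3: denom=6−2·4/15=82/15; d'=(-54−2·37/5)/(82/15)=-516/41
back: M3=-516/41
back: M2=37/5−4/15·-516/41=441/41
back: M1=-9/4−1/4·441/41=-405/82
M: M0=0, M1=-405/82, M2=441/41, M3=-516/41, M4=0
seg 0: a=3, c=M0/2=0, d=(M1−M0)/(6·2)=-135/328, b=Δ0−h0·(2M0+M1)/6=47/41
seg 1: a=2, c=M1/2=-405/164, d=(M2−M1)/(6·2)=429/328, b=Δ1−h1·(2M1+M2)/6=-311/82
seg 2: a=-5, c=M2/2=441/82, d=(M3−M2)/(6·2)=-319/164, b=Δ2−h2·(2M2+M3)/6=83/41
seg 3: a=5, c=M3/2=-258/41, d=(M4−M3)/(6·1)=86/41, b=Δ3−h3·(2M3+M4)/6=8/41
t_q=7/2 → seg 1, τ=3/2; S=2+-311/82·τ+-405/164·τ²+429/328·τ³=-12677/2624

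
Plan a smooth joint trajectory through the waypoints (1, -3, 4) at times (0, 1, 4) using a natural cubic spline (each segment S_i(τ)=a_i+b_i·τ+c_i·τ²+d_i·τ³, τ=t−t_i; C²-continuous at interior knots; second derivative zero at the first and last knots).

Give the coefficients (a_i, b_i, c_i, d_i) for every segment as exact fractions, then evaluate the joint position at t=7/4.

  seg 0: a=1 b=-115/24 c=0 d=19/24
  seg 1: a=-3 b=-29/12 c=19/8 d=-19/72
S(7/4) = -1837/512

Δ: Δ0=-4, Δ1=7/3
row 1: diag=8, rhs=38; c'=3/8, d'=19/4
back: M1=19/4
M: M0=0, M1=19/4, M2=0
seg 0: a=1, c=M0/2=0, d=(M1−M0)/(6·1)=19/24, b=Δ0−h0·(2M0+M1)/6=-115/24
seg 1: a=-3, c=M1/2=19/8, d=(M2−M1)/(6·3)=-19/72, b=Δ1−h1·(2M1+M2)/6=-29/12
t_q=7/4 → seg 1, τ=3/4; S=-3+-29/12·τ+19/8·τ²+-19/72·τ³=-1837/512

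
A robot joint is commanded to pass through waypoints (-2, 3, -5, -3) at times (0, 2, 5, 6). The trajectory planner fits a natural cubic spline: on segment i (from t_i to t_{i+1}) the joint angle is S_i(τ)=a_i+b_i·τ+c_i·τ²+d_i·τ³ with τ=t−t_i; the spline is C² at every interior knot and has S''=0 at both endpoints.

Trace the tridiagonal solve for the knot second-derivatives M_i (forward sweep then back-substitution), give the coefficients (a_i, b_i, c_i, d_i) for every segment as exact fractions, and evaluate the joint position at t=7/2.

  seg 0: a=-2 b=1729/426 c=0 d=-83/213
  seg 1: a=3 b=-263/426 c=-166/71 d=235/426
  seg 2: a=-5 b=53/213 c=373/142 d=-373/426
S(7/2) = -1505/1136

Δ: Δ0=5/2, Δ1=-8/3, Δ2=2
row 1: diag=10, rhs=-31; c'=3/10, d'=-31/10
row 2: denom=8−3·3/10=71/10; d'=(28−3·-31/10)/(71/10)=373/71
back: M2=373/71
back: M1=-31/10−3/10·373/71=-332/71
M: M0=0, M1=-332/71, M2=373/71, M3=0
seg 0: a=-2, c=M0/2=0, d=(M1−M0)/(6·2)=-83/213, b=Δ0−h0·(2M0+M1)/6=1729/426
seg 1: a=3, c=M1/2=-166/71, d=(M2−M1)/(6·3)=235/426, b=Δ1−h1·(2M1+M2)/6=-263/426
seg 2: a=-5, c=M2/2=373/142, d=(M3−M2)/(6·1)=-373/426, b=Δ2−h2·(2M2+M3)/6=53/213
t_q=7/2 → seg 1, τ=3/2; S=3+-263/426·τ+-166/71·τ²+235/426·τ³=-1505/1136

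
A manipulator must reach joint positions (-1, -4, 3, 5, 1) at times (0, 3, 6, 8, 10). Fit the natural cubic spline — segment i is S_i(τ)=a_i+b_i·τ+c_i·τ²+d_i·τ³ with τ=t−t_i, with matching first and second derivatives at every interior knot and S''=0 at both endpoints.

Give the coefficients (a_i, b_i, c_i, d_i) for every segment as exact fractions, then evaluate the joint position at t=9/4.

  seg 0: a=-1 b=-821/420 c=0 d=401/3780
  seg 1: a=-4 b=191/210 c=401/420 d=-121/756
  seg 2: a=3 b=139/60 c=-17/35 d=-29/336
  seg 3: a=5 b=-139/210 c=-281/280 d=281/1680
S(9/4) = -5363/1280

Δ: Δ0=-1, Δ1=7/3, Δ2=1, Δ3=-2
row 1: diag=12, rhs=20; c'=1/4, d'=5/3
row 2: denom=10−3·1/4=37/4; d'=(-8−3·5/3)/(37/4)=-52/37
row 3: denom=8−2·8/37=280/37; d'=(-18−2·-52/37)/(280/37)=-281/140
back: M3=-281/140
back: M2=-52/37−8/37·-281/140=-34/35
back: M1=5/3−1/4·-34/35=401/210
M: M0=0, M1=401/210, M2=-34/35, M3=-281/140, M4=0
seg 0: a=-1, c=M0/2=0, d=(M1−M0)/(6·3)=401/3780, b=Δ0−h0·(2M0+M1)/6=-821/420
seg 1: a=-4, c=M1/2=401/420, d=(M2−M1)/(6·3)=-121/756, b=Δ1−h1·(2M1+M2)/6=191/210
seg 2: a=3, c=M2/2=-17/35, d=(M3−M2)/(6·2)=-29/336, b=Δ2−h2·(2M2+M3)/6=139/60
seg 3: a=5, c=M3/2=-281/280, d=(M4−M3)/(6·2)=281/1680, b=Δ3−h3·(2M3+M4)/6=-139/210
t_q=9/4 → seg 0, τ=9/4; S=-1+-821/420·τ+0·τ²+401/3780·τ³=-5363/1280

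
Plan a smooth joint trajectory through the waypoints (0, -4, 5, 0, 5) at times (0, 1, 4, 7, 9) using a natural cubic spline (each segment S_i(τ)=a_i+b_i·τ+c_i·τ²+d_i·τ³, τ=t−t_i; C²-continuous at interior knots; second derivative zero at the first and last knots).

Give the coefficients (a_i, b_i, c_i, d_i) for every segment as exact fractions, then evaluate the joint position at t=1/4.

  seg 0: a=0 b=-8293/1596 c=0 d=1909/1596
  seg 1: a=-4 b=-1283/798 c=1909/532 d=-9827/14364
  seg 2: a=5 b=2315/1596 c=-1025/399 d=7325/14364
  seg 3: a=0 b=-155/798 c=1075/532 d=-1075/3192
S(1/4) = -43593/34048

Δ: Δ0=-4, Δ1=3, Δ2=-5/3, Δ3=5/2
row 1: diag=8, rhs=42; c'=3/8, d'=21/4
row 2: denom=12−3·3/8=87/8; d'=(-28−3·21/4)/(87/8)=-350/87
row 3: denom=10−3·8/29=266/29; d'=(25−3·-350/87)/(266/29)=1075/266
back: M3=1075/266
back: M2=-350/87−8/29·1075/266=-2050/399
back: M1=21/4−3/8·-2050/399=1909/266
M: M0=0, M1=1909/266, M2=-2050/399, M3=1075/266, M4=0
seg 0: a=0, c=M0/2=0, d=(M1−M0)/(6·1)=1909/1596, b=Δ0−h0·(2M0+M1)/6=-8293/1596
seg 1: a=-4, c=M1/2=1909/532, d=(M2−M1)/(6·3)=-9827/14364, b=Δ1−h1·(2M1+M2)/6=-1283/798
seg 2: a=5, c=M2/2=-1025/399, d=(M3−M2)/(6·3)=7325/14364, b=Δ2−h2·(2M2+M3)/6=2315/1596
seg 3: a=0, c=M3/2=1075/532, d=(M4−M3)/(6·2)=-1075/3192, b=Δ3−h3·(2M3+M4)/6=-155/798
t_q=1/4 → seg 0, τ=1/4; S=0+-8293/1596·τ+0·τ²+1909/1596·τ³=-43593/34048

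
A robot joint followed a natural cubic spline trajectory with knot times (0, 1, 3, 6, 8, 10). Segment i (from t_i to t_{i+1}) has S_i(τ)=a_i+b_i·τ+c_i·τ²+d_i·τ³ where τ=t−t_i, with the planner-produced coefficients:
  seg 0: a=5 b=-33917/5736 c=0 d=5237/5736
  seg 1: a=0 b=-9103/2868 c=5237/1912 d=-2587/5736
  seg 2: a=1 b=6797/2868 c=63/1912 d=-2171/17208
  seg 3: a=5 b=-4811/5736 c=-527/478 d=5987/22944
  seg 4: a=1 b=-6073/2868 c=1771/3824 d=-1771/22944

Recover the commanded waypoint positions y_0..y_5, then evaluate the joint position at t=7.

y_0 = S_0(0) = a_0 = 5
y_1 = S_1(0) = a_1 = 0
y_2 = S_2(0) = a_2 = 1
y_3 = S_3(0) = a_3 = 5
y_4 = S_4(0) = a_4 = 1
y_5 = S_4(2) = -2
t_q=7 is in segment 3 (τ=1); S_3(τ)=25389/7648

y_0=5 y_1=0 y_2=1 y_3=5 y_4=1 y_5=-2
S(7) = 25389/7648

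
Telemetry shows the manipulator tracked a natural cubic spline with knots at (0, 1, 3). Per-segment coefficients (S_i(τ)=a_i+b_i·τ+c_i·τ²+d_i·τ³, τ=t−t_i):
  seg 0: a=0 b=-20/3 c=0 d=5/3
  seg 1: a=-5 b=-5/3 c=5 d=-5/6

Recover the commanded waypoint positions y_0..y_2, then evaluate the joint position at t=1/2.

y_0 = S_0(0) = a_0 = 0
y_1 = S_1(0) = a_1 = -5
y_2 = S_1(2) = 5
t_q=1/2 is in segment 0 (τ=1/2); S_0(τ)=-25/8

y_0=0 y_1=-5 y_2=5
S(1/2) = -25/8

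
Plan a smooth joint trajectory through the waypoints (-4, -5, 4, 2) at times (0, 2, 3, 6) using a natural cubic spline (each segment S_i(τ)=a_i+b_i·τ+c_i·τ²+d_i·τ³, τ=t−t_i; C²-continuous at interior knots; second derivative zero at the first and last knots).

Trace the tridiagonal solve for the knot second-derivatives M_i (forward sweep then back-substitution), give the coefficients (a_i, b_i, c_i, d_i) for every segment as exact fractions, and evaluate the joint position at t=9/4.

  seg 0: a=-4 b=-1169/282 c=0 d=257/282
  seg 1: a=-5 b=1915/282 c=257/47 d=-919/282
  seg 2: a=4 b=1121/141 c=-405/94 d=45/94
S(9/4) = -18117/6016

Δ: Δ0=-1/2, Δ1=9, Δ2=-2/3
row 1: diag=6, rhs=57; c'=1/6, d'=19/2
row 2: denom=8−1·1/6=47/6; d'=(-58−1·19/2)/(47/6)=-405/47
back: M2=-405/47
back: M1=19/2−1/6·-405/47=514/47
M: M0=0, M1=514/47, M2=-405/47, M3=0
seg 0: a=-4, c=M0/2=0, d=(M1−M0)/(6·2)=257/282, b=Δ0−h0·(2M0+M1)/6=-1169/282
seg 1: a=-5, c=M1/2=257/47, d=(M2−M1)/(6·1)=-919/282, b=Δ1−h1·(2M1+M2)/6=1915/282
seg 2: a=4, c=M2/2=-405/94, d=(M3−M2)/(6·3)=45/94, b=Δ2−h2·(2M2+M3)/6=1121/141
t_q=9/4 → seg 1, τ=1/4; S=-5+1915/282·τ+257/47·τ²+-919/282·τ³=-18117/6016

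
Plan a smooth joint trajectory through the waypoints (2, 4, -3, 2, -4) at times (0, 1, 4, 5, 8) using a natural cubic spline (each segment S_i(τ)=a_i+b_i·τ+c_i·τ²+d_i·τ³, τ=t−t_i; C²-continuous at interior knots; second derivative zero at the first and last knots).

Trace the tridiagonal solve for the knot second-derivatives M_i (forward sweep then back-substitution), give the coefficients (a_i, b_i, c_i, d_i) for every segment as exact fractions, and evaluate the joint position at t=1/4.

Δ: Δ0=2, Δ1=-7/3, Δ2=5, Δ3=-2
row 1: diag=8, rhs=-26; c'=3/8, d'=-13/4
row 2: denom=8−3·3/8=55/8; d'=(44−3·-13/4)/(55/8)=86/11
row 3: denom=8−1·8/55=432/55; d'=(-42−1·86/11)/(432/55)=-685/108
back: M3=-685/108
back: M2=86/11−8/55·-685/108=236/27
back: M1=-13/4−3/8·236/27=-235/36
M: M0=0, M1=-235/36, M2=236/27, M3=-685/108, M4=0
seg 0: a=2, c=M0/2=0, d=(M1−M0)/(6·1)=-235/216, b=Δ0−h0·(2M0+M1)/6=667/216
seg 1: a=4, c=M1/2=-235/72, d=(M2−M1)/(6·3)=1649/1944, b=Δ1−h1·(2M1+M2)/6=-19/108
seg 2: a=-3, c=M2/2=118/27, d=(M3−M2)/(6·1)=-181/72, b=Δ2−h2·(2M2+M3)/6=679/216
seg 3: a=2, c=M3/2=-685/216, d=(M4−M3)/(6·3)=685/1944, b=Δ3−h3·(2M3+M4)/6=469/108
t_q=1/4 → seg 0, τ=1/4; S=2+667/216·τ+0·τ²+-235/216·τ³=12695/4608

  seg 0: a=2 b=667/216 c=0 d=-235/216
  seg 1: a=4 b=-19/108 c=-235/72 d=1649/1944
  seg 2: a=-3 b=679/216 c=118/27 d=-181/72
  seg 3: a=2 b=469/108 c=-685/216 d=685/1944
S(1/4) = 12695/4608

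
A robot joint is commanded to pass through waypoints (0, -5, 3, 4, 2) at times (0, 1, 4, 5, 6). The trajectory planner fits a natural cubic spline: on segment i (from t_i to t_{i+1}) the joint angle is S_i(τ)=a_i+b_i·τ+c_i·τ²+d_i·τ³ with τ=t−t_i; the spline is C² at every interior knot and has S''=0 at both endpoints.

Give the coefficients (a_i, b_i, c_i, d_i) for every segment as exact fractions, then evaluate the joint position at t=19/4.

  seg 0: a=0 b=-1963/318 c=0 d=373/318
  seg 1: a=-5 b=-422/159 c=373/106 d=-185/318
  seg 2: a=3 b=875/318 c=-91/53 d=-11/318
  seg 3: a=4 b=-125/159 c=-193/106 d=193/318
S(19/4) = 27701/6784

Δ: Δ0=-5, Δ1=8/3, Δ2=1, Δ3=-2
row 1: diag=8, rhs=46; c'=3/8, d'=23/4
row 2: denom=8−3·3/8=55/8; d'=(-10−3·23/4)/(55/8)=-218/55
row 3: denom=4−1·8/55=212/55; d'=(-18−1·-218/55)/(212/55)=-193/53
back: M3=-193/53
back: M2=-218/55−8/55·-193/53=-182/53
back: M1=23/4−3/8·-182/53=373/53
M: M0=0, M1=373/53, M2=-182/53, M3=-193/53, M4=0
seg 0: a=0, c=M0/2=0, d=(M1−M0)/(6·1)=373/318, b=Δ0−h0·(2M0+M1)/6=-1963/318
seg 1: a=-5, c=M1/2=373/106, d=(M2−M1)/(6·3)=-185/318, b=Δ1−h1·(2M1+M2)/6=-422/159
seg 2: a=3, c=M2/2=-91/53, d=(M3−M2)/(6·1)=-11/318, b=Δ2−h2·(2M2+M3)/6=875/318
seg 3: a=4, c=M3/2=-193/106, d=(M4−M3)/(6·1)=193/318, b=Δ3−h3·(2M3+M4)/6=-125/159
t_q=19/4 → seg 2, τ=3/4; S=3+875/318·τ+-91/53·τ²+-11/318·τ³=27701/6784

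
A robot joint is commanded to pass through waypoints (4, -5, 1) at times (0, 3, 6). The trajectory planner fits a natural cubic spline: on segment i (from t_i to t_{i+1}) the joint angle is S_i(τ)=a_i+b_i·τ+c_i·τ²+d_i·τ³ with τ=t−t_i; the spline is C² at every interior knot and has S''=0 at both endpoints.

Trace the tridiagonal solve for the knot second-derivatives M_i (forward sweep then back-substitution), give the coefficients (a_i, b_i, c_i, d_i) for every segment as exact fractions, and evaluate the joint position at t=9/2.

Δ: Δ0=-3, Δ1=2
row 1: diag=12, rhs=30; c'=1/4, d'=5/2
back: M1=5/2
M: M0=0, M1=5/2, M2=0
seg 0: a=4, c=M0/2=0, d=(M1−M0)/(6·3)=5/36, b=Δ0−h0·(2M0+M1)/6=-17/4
seg 1: a=-5, c=M1/2=5/4, d=(M2−M1)/(6·3)=-5/36, b=Δ1−h1·(2M1+M2)/6=-1/2
t_q=9/2 → seg 1, τ=3/2; S=-5+-1/2·τ+5/4·τ²+-5/36·τ³=-109/32

  seg 0: a=4 b=-17/4 c=0 d=5/36
  seg 1: a=-5 b=-1/2 c=5/4 d=-5/36
S(9/2) = -109/32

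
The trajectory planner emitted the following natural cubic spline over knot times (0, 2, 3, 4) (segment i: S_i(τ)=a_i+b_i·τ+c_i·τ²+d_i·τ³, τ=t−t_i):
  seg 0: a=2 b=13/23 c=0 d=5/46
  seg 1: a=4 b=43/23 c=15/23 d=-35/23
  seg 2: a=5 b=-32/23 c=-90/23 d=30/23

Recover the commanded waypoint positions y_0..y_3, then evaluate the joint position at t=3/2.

y_0 = S_0(0) = a_0 = 2
y_1 = S_1(0) = a_1 = 4
y_2 = S_2(0) = a_2 = 5
y_3 = S_2(1) = 1
t_q=3/2 is in segment 0 (τ=3/2); S_0(τ)=1183/368

y_0=2 y_1=4 y_2=5 y_3=1
S(3/2) = 1183/368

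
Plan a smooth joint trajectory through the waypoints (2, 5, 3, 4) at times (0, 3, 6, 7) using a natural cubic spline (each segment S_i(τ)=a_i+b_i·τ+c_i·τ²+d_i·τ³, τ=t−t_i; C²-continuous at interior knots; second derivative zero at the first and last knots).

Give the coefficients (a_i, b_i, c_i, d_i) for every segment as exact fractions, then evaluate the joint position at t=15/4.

  seg 0: a=2 b=142/87 c=0 d=-55/783
  seg 1: a=5 b=-23/87 c=-55/87 d=130/783
  seg 2: a=3 b=37/87 c=25/29 d=-25/87
S(15/4) = 4191/928

Δ: Δ0=1, Δ1=-2/3, Δ2=1
row 1: diag=12, rhs=-10; c'=1/4, d'=-5/6
row 2: denom=8−3·1/4=29/4; d'=(10−3·-5/6)/(29/4)=50/29
back: M2=50/29
back: M1=-5/6−1/4·50/29=-110/87
M: M0=0, M1=-110/87, M2=50/29, M3=0
seg 0: a=2, c=M0/2=0, d=(M1−M0)/(6·3)=-55/783, b=Δ0−h0·(2M0+M1)/6=142/87
seg 1: a=5, c=M1/2=-55/87, d=(M2−M1)/(6·3)=130/783, b=Δ1−h1·(2M1+M2)/6=-23/87
seg 2: a=3, c=M2/2=25/29, d=(M3−M2)/(6·1)=-25/87, b=Δ2−h2·(2M2+M3)/6=37/87
t_q=15/4 → seg 1, τ=3/4; S=5+-23/87·τ+-55/87·τ²+130/783·τ³=4191/928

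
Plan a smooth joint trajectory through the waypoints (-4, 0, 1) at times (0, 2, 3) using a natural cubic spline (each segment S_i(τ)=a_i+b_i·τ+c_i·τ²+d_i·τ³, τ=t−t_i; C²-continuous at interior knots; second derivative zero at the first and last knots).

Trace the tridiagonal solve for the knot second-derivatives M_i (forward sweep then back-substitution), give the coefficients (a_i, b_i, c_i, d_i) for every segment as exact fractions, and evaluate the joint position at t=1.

  seg 0: a=-4 b=7/3 c=0 d=-1/12
  seg 1: a=0 b=4/3 c=-1/2 d=1/6
S(1) = -7/4

Δ: Δ0=2, Δ1=1
row 1: diag=6, rhs=-6; c'=1/6, d'=-1
back: M1=-1
M: M0=0, M1=-1, M2=0
seg 0: a=-4, c=M0/2=0, d=(M1−M0)/(6·2)=-1/12, b=Δ0−h0·(2M0+M1)/6=7/3
seg 1: a=0, c=M1/2=-1/2, d=(M2−M1)/(6·1)=1/6, b=Δ1−h1·(2M1+M2)/6=4/3
t_q=1 → seg 0, τ=1; S=-4+7/3·τ+0·τ²+-1/12·τ³=-7/4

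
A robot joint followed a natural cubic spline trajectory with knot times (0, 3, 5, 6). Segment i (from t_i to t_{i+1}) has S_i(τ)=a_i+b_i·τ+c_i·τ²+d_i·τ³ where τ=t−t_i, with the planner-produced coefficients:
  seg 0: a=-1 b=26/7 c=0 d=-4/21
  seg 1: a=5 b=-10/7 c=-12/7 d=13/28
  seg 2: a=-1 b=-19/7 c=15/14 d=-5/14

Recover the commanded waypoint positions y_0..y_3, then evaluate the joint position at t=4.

y_0 = S_0(0) = a_0 = -1
y_1 = S_1(0) = a_1 = 5
y_2 = S_2(0) = a_2 = -1
y_3 = S_2(1) = -3
t_q=4 is in segment 1 (τ=1); S_1(τ)=65/28

y_0=-1 y_1=5 y_2=-1 y_3=-3
S(4) = 65/28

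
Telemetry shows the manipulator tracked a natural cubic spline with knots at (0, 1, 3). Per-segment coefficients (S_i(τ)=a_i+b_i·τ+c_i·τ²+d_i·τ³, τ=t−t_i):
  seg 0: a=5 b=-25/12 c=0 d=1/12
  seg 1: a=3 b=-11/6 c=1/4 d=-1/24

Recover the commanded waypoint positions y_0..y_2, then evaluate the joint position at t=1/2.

y_0=5 y_1=3 y_2=0
S(1/2) = 127/32

y_0 = S_0(0) = a_0 = 5
y_1 = S_1(0) = a_1 = 3
y_2 = S_1(2) = 0
t_q=1/2 is in segment 0 (τ=1/2); S_0(τ)=127/32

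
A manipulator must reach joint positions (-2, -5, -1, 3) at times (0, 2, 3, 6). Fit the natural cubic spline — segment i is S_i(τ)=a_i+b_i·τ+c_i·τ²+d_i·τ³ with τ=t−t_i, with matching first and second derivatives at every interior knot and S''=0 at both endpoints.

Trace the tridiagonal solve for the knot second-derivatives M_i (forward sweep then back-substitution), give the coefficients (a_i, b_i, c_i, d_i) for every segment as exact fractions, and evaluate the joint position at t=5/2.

Δ: Δ0=-3/2, Δ1=4, Δ2=4/3
row 1: diag=6, rhs=33; c'=1/6, d'=11/2
row 2: denom=8−1·1/6=47/6; d'=(-16−1·11/2)/(47/6)=-129/47
back: M2=-129/47
back: M1=11/2−1/6·-129/47=280/47
M: M0=0, M1=280/47, M2=-129/47, M3=0
seg 0: a=-2, c=M0/2=0, d=(M1−M0)/(6·2)=70/141, b=Δ0−h0·(2M0+M1)/6=-983/282
seg 1: a=-5, c=M1/2=140/47, d=(M2−M1)/(6·1)=-409/282, b=Δ1−h1·(2M1+M2)/6=697/282
seg 2: a=-1, c=M2/2=-129/94, d=(M3−M2)/(6·3)=43/282, b=Δ2−h2·(2M2+M3)/6=575/141
t_q=5/2 → seg 1, τ=1/2; S=-5+697/282·τ+140/47·τ²+-409/282·τ³=-2407/752

  seg 0: a=-2 b=-983/282 c=0 d=70/141
  seg 1: a=-5 b=697/282 c=140/47 d=-409/282
  seg 2: a=-1 b=575/141 c=-129/94 d=43/282
S(5/2) = -2407/752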